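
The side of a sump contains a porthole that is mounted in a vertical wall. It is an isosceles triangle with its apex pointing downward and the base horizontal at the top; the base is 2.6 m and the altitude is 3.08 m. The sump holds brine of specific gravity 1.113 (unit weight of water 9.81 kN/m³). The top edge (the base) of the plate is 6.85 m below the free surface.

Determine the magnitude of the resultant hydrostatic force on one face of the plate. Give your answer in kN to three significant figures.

γ = 1.113 × 9.81 = 10.91853 kN/m³.
With the apex down, the centroid sits h/3 = 3.08/3 = 1.02667 m below the base (the top edge), so the centroid depth is h_c = 6.85 + 1.02667 = 7.87667 m.
A = ½ × 2.6 × 3.08 = 4.004 m².
Resultant F = γ·h_c·A = 10.91853 × 7.87667 × 4.004 = 344.351 kN.

F ≈ 344 kN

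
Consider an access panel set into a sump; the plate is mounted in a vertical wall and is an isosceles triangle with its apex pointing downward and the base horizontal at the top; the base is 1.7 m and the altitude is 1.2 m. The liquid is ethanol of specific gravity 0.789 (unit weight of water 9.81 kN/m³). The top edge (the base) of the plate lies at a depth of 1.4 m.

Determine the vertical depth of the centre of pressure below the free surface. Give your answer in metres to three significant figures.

γ = 0.789 × 9.81 = 7.74009 kN/m³.
With the apex down, the centroid sits h/3 = 1.2/3 = 0.4 m below the base (the top edge), so the centroid depth is h_c = 1.4 + 0.4 = 1.8 m.
A = ½ × 1.7 × 1.2 = 1.02 m².
Resultant F = γ·h_c·A = 7.74009 × 1.8 × 1.02 = 14.2108 kN.
I_c = b·h³/36 = 1.7 × 1.2³/36 = 0.0816 m⁴.
Centre of pressure: y_p = y_c + I_c/(y_c·A) = 1.8 + 0.0816/(1.8 × 1.02) = 1.8 + 0.0444444 = 1.84444 m along the plane.

h_p = 1.84 m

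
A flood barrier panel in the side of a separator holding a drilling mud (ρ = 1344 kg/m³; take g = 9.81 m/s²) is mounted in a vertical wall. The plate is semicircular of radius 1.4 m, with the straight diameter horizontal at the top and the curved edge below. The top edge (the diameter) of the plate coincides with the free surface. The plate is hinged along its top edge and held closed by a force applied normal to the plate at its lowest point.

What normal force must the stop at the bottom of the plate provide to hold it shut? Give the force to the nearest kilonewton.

γ = ρg = 1344 × 9.81 / 1000 = 13.18464 kN/m³.
The centroid of a semicircle lies 4r/(3π) = 0.594178 m from the diameter, here below the top edge, so the centroid depth is h_c = 0.594178 m.
A = πr²/2 = π × 1.4²/2 = 3.07876 m².
Resultant F = γ·h_c·A = 13.18464 × 0.594178 × 3.07876 = 24.1191 kN.
I_c = (π/8 − 8/(9π))·r⁴ = 0.109757 × 1.4⁴ = 0.421642 m⁴.
Centre of pressure: y_p = y_c + I_c/(y_c·A) = 0.594178 + 0.421642/(0.594178 × 3.07876) = 0.594178 + 0.23049 = 0.824668 m along the plane.
The resultant acts 0.594178 + 0.23049 = 0.824668 m (along the plate) below the hinge at the top edge, so the moment about the hinge is M = F × 0.824668 = 24.1191 × 0.824668 = 19.8902 kN·m.
A normal force at the bottom, 1.4 m from the hinge, must supply this moment: P = 19.8902/1.4 = 14.2073 kN.

P ≈ 14 kN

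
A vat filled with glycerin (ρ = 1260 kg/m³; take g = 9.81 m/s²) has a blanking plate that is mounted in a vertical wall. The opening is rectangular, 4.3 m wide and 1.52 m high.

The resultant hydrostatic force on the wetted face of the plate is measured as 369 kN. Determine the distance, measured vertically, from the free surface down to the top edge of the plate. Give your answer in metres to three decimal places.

γ = ρg = 1260 × 9.81 / 1000 = 12.3606 kN/m³.
A = 4.3 × 1.52 = 6.536 m².
From F = γ·h_c·A, the centroid depth is h_c = 369/(12.3606 × 6.536) = 4.56746 m.
The centroid lies 1.52/2 = 0.76 m below the top edge, so the top edge sits at h_top = 4.56746 − 0.76 = 3.80746 m below the surface.

d_top ≈ 3.807 m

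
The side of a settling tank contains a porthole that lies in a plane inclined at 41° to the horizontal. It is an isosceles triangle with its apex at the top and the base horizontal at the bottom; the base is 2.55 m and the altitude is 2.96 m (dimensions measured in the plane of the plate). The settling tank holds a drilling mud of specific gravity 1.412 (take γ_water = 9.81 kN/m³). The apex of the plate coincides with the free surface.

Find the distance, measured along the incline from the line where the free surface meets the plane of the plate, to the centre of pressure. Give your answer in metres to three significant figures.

γ = 1.412 × 9.81 = 13.85172 kN/m³.
Let θ = 41° be the plate's angle to the horizontal; measure y along the incline from where the plane meets the free surface. Vertical depth h = y·sinθ with sinθ = 0.656059.
With the apex up, the centroid sits 2h/3 = 2 × 2.96/3 = 1.97333 m below the apex, so y_c = 1.97333 m and h_c = 1.97333 × 0.656059 = 1.29462 m.
A = ½ × 2.55 × 2.96 = 3.774 m².
Resultant F = γ·h_c·A = 13.85172 × 1.29462 × 3.774 = 67.6781 kN.
I_c = b·h³/36 = 2.55 × 2.96³/36 = 1.83702 m⁴.
Centre of pressure: y_p = y_c + I_c/(y_c·A) = 1.97333 + 1.83702/(1.97333 × 3.774) = 1.97333 + 0.246668 = 2.22 m along the plane.

y_p = 2.22 m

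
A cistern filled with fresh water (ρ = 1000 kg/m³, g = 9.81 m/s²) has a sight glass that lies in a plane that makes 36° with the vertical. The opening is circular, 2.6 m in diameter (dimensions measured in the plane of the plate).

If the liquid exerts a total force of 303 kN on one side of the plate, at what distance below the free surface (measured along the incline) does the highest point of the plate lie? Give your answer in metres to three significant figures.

y_top ≈ 5.89 m

γ = ρg = 1000 × 9.81 = 9810 N/m³ = 9.81 kN/m³.
A = π(1.3)² = 5.30929 m².
From F = γ·h_c·A, the centroid depth is h_c = 303/(9.81 × 5.30929) = 5.81751 m.
The plate makes 36° with the vertical, i.e. θ = 90° − 36° = 54° to the horizontal. Measuring y along the incline from the free-surface line, vertical depth h = y·sinθ with sinθ = 0.809017.
Along the incline, y_c = h_c/sinθ = 5.81751/0.809017 = 7.19084 m.
The centroid is at the centre, 1.3 m below the top of the plate, so the highest point sits at y_top = 7.19084 − 1.3 = 5.89084 m along the incline.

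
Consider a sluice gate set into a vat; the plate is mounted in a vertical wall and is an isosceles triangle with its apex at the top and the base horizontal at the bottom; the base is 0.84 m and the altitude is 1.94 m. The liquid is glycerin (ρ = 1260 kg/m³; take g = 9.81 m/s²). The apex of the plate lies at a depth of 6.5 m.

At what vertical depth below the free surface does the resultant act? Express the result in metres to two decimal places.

h_p = 7.82 m

γ = ρg = 1260 × 9.81 / 1000 = 12.3606 kN/m³.
With the apex up, the centroid sits 2h/3 = 2 × 1.94/3 = 1.29333 m below the apex, so the centroid depth is h_c = 6.5 + 1.29333 = 7.79333 m.
A = ½ × 0.84 × 1.94 = 0.8148 m².
Resultant F = γ·h_c·A = 12.3606 × 7.79333 × 0.8148 = 78.4899 kN.
I_c = b·h³/36 = 0.84 × 1.94³/36 = 0.170366 m⁴.
Centre of pressure: y_p = y_c + I_c/(y_c·A) = 7.79333 + 0.170366/(7.79333 × 0.8148) = 7.79333 + 0.0268293 = 7.82016 m along the plane.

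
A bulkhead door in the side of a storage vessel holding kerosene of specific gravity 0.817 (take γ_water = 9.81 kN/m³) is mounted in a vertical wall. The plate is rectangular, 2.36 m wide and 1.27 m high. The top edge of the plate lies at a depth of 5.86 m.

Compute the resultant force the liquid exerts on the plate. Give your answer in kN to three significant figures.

γ = 0.817 × 9.81 = 8.01477 kN/m³.
The centroid lies 1.27/2 = 0.635 m below the top edge, so the centroid depth is h_c = 5.86 + 0.635 = 6.495 m.
A = 2.36 × 1.27 = 2.9972 m².
Resultant F = γ·h_c·A = 8.01477 × 6.495 × 2.9972 = 156.022 kN.

F ≈ 156 kN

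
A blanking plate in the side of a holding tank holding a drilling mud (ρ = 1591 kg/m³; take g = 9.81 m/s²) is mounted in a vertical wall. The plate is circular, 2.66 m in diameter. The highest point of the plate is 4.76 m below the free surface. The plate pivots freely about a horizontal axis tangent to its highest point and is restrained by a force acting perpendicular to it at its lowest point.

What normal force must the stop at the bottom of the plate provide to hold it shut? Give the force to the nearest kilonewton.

γ = ρg = 1591 × 9.81 / 1000 = 15.60771 kN/m³.
The centroid is at the centre, 1.33 m below the top of the plate, so the centroid depth is h_c = 4.76 + 1.33 = 6.09 m.
A = π(1.33)² = 5.55716 m².
Resultant F = γ·h_c·A = 15.60771 × 6.09 × 5.55716 = 528.213 kN.
I_c = πr⁴/4 = π × 1.33⁴/4 = 2.45752 m⁴.
Centre of pressure: y_p = y_c + I_c/(y_c·A) = 6.09 + 2.45752/(6.09 × 5.55716) = 6.09 + 0.0726151 = 6.16262 m along the plane.
The resultant acts 1.33 + 0.0726151 = 1.40262 m (along the plate) below the hinge at the top edge, so the moment about the hinge is M = F × 1.40262 = 528.213 × 1.40262 = 740.882 kN·m.
A normal force at the bottom, 2.66 m from the hinge, must supply this moment: P = 740.882/2.66 = 278.527 kN.

P ≈ 279 kN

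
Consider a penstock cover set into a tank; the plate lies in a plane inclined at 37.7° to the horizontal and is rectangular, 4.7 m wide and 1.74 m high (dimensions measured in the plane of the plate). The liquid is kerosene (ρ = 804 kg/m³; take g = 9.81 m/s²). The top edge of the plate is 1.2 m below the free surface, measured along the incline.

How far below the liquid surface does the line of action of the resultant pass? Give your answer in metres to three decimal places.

h_p = 1.340 m

γ = ρg = 804 × 9.81 / 1000 = 7.88724 kN/m³.
Let θ = 37.7° be the plate's angle to the horizontal; measure y along the incline from where the plane meets the free surface. Vertical depth h = y·sinθ with sinθ = 0.611527.
The centroid lies 1.74/2 = 0.87 m below the top edge, so y_c = 1.2 + 0.87 = 2.07 m and h_c = 2.07 × 0.611527 = 1.26586 m.
A = 4.7 × 1.74 = 8.178 m².
Resultant F = γ·h_c·A = 7.88724 × 1.26586 × 8.178 = 81.6503 kN.
I_c = b·h³/12 = 4.7 × 1.74³/12 = 2.06331 m⁴.
Centre of pressure: y_p = y_c + I_c/(y_c·A) = 2.07 + 2.06331/(2.07 × 8.178) = 2.07 + 0.121884 = 2.19188 m along the plane.
Vertically, h_p = y_p·sinθ = 2.19188 × 0.611527 = 1.34039 m.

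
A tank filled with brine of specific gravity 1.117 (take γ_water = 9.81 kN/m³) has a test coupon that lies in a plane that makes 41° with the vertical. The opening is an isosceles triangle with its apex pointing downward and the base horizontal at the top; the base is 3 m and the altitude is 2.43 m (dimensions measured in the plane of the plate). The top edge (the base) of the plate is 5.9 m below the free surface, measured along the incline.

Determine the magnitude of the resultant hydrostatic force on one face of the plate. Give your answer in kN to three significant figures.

γ = 1.117 × 9.81 = 10.95777 kN/m³.
The plate makes 41° with the vertical, i.e. θ = 90° − 41° = 49° to the horizontal. Measuring y along the incline from the free-surface line, vertical depth h = y·sinθ with sinθ = 0.754710.
With the apex down, the centroid sits h/3 = 2.43/3 = 0.81 m below the base (the top edge), so y_c = 5.9 + 0.81 = 6.71 m and h_c = 6.71 × 0.754710 = 5.0641 m.
A = ½ × 3 × 2.43 = 3.645 m².
Resultant F = γ·h_c·A = 10.95777 × 5.0641 × 3.645 = 202.266 kN.

F ≈ 202 kN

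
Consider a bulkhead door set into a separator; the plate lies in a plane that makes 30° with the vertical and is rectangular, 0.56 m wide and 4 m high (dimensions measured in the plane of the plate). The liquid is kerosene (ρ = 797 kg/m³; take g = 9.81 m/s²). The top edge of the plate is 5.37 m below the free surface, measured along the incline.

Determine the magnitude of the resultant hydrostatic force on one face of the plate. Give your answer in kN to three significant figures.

F ≈ 112 kN

γ = ρg = 797 × 9.81 / 1000 = 7.81857 kN/m³.
The plate makes 30° with the vertical, i.e. θ = 90° − 30° = 60° to the horizontal. Measuring y along the incline from the free-surface line, vertical depth h = y·sinθ with sinθ = 0.866025.
The centroid lies 4/2 = 2 m below the top edge, so y_c = 5.37 + 2 = 7.37 m and h_c = 7.37 × 0.866025 = 6.3826 m.
A = 0.56 × 4 = 2.24 m².
Resultant F = γ·h_c·A = 7.81857 × 6.3826 × 2.24 = 111.782 kN.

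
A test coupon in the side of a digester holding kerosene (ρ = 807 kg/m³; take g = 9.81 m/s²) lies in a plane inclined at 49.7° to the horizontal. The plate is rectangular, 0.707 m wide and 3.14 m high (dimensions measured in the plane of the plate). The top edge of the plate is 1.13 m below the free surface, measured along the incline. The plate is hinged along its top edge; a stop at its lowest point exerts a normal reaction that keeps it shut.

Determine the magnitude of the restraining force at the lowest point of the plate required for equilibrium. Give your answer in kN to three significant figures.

P ≈ 21.6 kN

γ = ρg = 807 × 9.81 / 1000 = 7.91667 kN/m³.
Let θ = 49.7° be the plate's angle to the horizontal; measure y along the incline from where the plane meets the free surface. Vertical depth h = y·sinθ with sinθ = 0.762668.
The centroid lies 3.14/2 = 1.57 m below the top edge, so y_c = 1.13 + 1.57 = 2.7 m and h_c = 2.7 × 0.762668 = 2.0592 m.
A = 0.707 × 3.14 = 2.21998 m².
Resultant F = γ·h_c·A = 7.91667 × 2.0592 × 2.21998 = 36.1901 kN.
I_c = b·h³/12 = 0.707 × 3.14³/12 = 1.82401 m⁴.
Centre of pressure: y_p = y_c + I_c/(y_c·A) = 2.7 + 1.82401/(2.7 × 2.21998) = 2.7 + 0.304309 = 3.00431 m along the plane.
The resultant acts 1.57 + 0.304309 = 1.87431 m (along the plate) below the hinge at the top edge, so the moment about the hinge is M = F × 1.87431 = 36.1901 × 1.87431 = 67.8315 kN·m.
A normal force at the bottom, 3.14 m from the hinge, must supply this moment: P = 67.8315/3.14 = 21.6024 kN.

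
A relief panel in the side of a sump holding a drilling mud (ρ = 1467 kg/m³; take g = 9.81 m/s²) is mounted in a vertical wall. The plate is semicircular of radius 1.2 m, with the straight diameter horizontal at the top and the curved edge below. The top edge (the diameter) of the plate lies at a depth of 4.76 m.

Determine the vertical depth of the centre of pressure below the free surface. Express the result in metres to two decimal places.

γ = ρg = 1467 × 9.81 / 1000 = 14.39127 kN/m³.
The centroid of a semicircle lies 4r/(3π) = 0.509296 m from the diameter, here below the top edge, so the centroid depth is h_c = 4.76 + 0.509296 = 5.2693 m.
A = πr²/2 = π × 1.2²/2 = 2.26195 m².
Resultant F = γ·h_c·A = 14.39127 × 5.2693 × 2.26195 = 171.528 kN.
I_c = (π/8 − 8/(9π))·r⁴ = 0.109757 × 1.2⁴ = 0.227592 m⁴.
Centre of pressure: y_p = y_c + I_c/(y_c·A) = 5.2693 + 0.227592/(5.2693 × 2.26195) = 5.2693 + 0.0190951 = 5.2884 m along the plane.

h_p = 5.29 m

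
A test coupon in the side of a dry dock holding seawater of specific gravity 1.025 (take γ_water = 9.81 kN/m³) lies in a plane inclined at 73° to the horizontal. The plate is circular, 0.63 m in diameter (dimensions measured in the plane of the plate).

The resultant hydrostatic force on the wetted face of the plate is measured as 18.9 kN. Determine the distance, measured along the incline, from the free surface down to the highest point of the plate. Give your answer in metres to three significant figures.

y_top ≈ 5.99 m

γ = 1.025 × 9.81 = 10.05525 kN/m³.
A = π(0.315)² = 0.311725 m².
From F = γ·h_c·A, the centroid depth is h_c = 18.9/(10.05525 × 0.311725) = 6.02972 m.
Let θ = 73° be the plate's angle to the horizontal; measure y along the incline from where the plane meets the free surface. Vertical depth h = y·sinθ with sinθ = 0.956305.
Along the incline, y_c = h_c/sinθ = 6.02972/0.956305 = 6.30523 m.
The centroid is at the centre, 0.315 m below the top of the plate, so the highest point sits at y_top = 6.30523 − 0.315 = 5.99023 m along the incline.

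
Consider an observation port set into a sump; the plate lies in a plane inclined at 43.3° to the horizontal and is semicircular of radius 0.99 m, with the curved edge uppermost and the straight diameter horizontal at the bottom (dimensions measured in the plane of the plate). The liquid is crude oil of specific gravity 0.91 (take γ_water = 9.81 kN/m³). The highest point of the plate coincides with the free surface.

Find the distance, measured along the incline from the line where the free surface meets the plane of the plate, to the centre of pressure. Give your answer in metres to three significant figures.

γ = 0.91 × 9.81 = 8.9271 kN/m³.
Let θ = 43.3° be the plate's angle to the horizontal; measure y along the incline from where the plane meets the free surface. Vertical depth h = y·sinθ with sinθ = 0.685818.
The centroid lies 4r/(3π) = 0.420169 m above the diameter, so r − 4r/(3π) = 0.99 − 0.420169 = 0.569831 m below the topmost point, so y_c = 0.569831 m and h_c = 0.569831 × 0.685818 = 0.3908 m.
A = πr²/2 = π × 0.99²/2 = 1.53954 m².
Resultant F = γ·h_c·A = 8.9271 × 0.3908 × 1.53954 = 5.37101 kN.
I_c = (π/8 − 8/(9π))·r⁴ = 0.109757 × 0.99⁴ = 0.105432 m⁴.
Centre of pressure: y_p = y_c + I_c/(y_c·A) = 0.569831 + 0.105432/(0.569831 × 1.53954) = 0.569831 + 0.120181 = 0.690012 m along the plane.

y_p = 0.690 m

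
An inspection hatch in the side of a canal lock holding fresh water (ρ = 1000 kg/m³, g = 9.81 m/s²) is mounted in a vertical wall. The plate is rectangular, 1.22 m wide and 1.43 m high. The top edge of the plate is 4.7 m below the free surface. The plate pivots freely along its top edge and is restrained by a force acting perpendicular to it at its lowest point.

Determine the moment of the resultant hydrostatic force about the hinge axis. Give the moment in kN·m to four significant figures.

M ≈ 69.18 kN·m

γ = ρg = 1000 × 9.81 = 9810 N/m³ = 9.81 kN/m³.
The centroid lies 1.43/2 = 0.715 m below the top edge, so the centroid depth is h_c = 4.7 + 0.715 = 5.415 m.
A = 1.22 × 1.43 = 1.7446 m².
Resultant F = γ·h_c·A = 9.81 × 5.415 × 1.7446 = 92.6752 kN.
I_c = b·h³/12 = 1.22 × 1.43³/12 = 0.297294 m⁴.
Centre of pressure: y_p = y_c + I_c/(y_c·A) = 5.415 + 0.297294/(5.415 × 1.7446) = 5.415 + 0.0314696 = 5.44647 m along the plane.
The resultant acts 0.715 + 0.0314696 = 0.74647 m (along the plate) below the hinge at the top edge, so the moment about the hinge is M = F × 0.74647 = 92.6752 × 0.74647 = 69.1793 kN·m.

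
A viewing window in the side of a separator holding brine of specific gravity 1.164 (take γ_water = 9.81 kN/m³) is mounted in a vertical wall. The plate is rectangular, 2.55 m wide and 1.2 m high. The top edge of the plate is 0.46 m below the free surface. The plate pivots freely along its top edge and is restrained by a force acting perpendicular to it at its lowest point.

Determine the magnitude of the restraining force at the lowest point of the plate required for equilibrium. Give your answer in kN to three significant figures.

P ≈ 22.0 kN

γ = 1.164 × 9.81 = 11.41884 kN/m³.
The centroid lies 1.2/2 = 0.6 m below the top edge, so the centroid depth is h_c = 0.46 + 0.6 = 1.06 m.
A = 2.55 × 1.2 = 3.06 m².
Resultant F = γ·h_c·A = 11.41884 × 1.06 × 3.06 = 37.0381 kN.
I_c = b·h³/12 = 2.55 × 1.2³/12 = 0.3672 m⁴.
Centre of pressure: y_p = y_c + I_c/(y_c·A) = 1.06 + 0.3672/(1.06 × 3.06) = 1.06 + 0.113208 = 1.17321 m along the plane.
The resultant acts 0.6 + 0.113208 = 0.713208 m (along the plate) below the hinge at the top edge, so the moment about the hinge is M = F × 0.713208 = 37.0381 × 0.713208 = 26.4159 kN·m.
A normal force at the bottom, 1.2 m from the hinge, must supply this moment: P = 26.4159/1.2 = 22.0133 kN.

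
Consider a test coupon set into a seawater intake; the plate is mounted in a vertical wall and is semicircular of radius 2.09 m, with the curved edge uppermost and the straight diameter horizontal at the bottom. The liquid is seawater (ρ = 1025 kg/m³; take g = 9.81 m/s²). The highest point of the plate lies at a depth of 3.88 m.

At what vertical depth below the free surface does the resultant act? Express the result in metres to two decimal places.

γ = ρg = 1025 × 9.81 / 1000 = 10.05525 kN/m³.
The centroid lies 4r/(3π) = 0.887024 m above the diameter, so r − 4r/(3π) = 2.09 − 0.887024 = 1.20298 m below the topmost point, so the centroid depth is h_c = 3.88 + 1.20298 = 5.08298 m.
A = πr²/2 = π × 2.09²/2 = 6.8614 m².
Resultant F = γ·h_c·A = 10.05525 × 5.08298 × 6.8614 = 350.691 kN.
I_c = (π/8 − 8/(9π))·r⁴ = 0.109757 × 2.09⁴ = 2.0942 m⁴.
Centre of pressure: y_p = y_c + I_c/(y_c·A) = 5.08298 + 2.0942/(5.08298 × 6.8614) = 5.08298 + 0.0600464 = 5.14303 m along the plane.

h_p = 5.14 m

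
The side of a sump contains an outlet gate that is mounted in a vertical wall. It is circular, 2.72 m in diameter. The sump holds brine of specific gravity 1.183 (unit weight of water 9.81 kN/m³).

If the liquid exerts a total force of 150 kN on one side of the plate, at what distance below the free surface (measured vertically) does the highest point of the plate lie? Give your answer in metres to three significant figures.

γ = 1.183 × 9.81 = 11.60523 kN/m³.
A = π(1.36)² = 5.81069 m².
From F = γ·h_c·A, the centroid depth is h_c = 150/(11.60523 × 5.81069) = 2.22438 m.
The centroid is at the centre, 1.36 m below the top of the plate, so the highest point sits at h_top = 2.22438 − 1.36 = 0.86438 m below the surface.

d_top ≈ 0.864 m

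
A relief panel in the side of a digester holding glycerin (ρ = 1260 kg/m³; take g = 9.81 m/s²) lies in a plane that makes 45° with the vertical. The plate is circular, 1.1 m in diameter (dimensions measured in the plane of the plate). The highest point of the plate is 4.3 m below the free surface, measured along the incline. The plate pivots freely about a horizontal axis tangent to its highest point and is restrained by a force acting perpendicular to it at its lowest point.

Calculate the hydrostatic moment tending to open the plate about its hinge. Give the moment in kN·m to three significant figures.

M ≈ 22.8 kN·m

γ = ρg = 1260 × 9.81 / 1000 = 12.3606 kN/m³.
The plate makes 45° with the vertical, i.e. θ = 90° − 45° = 45° to the horizontal. Measuring y along the incline from the free-surface line, vertical depth h = y·sinθ with sinθ = 0.707107.
The centroid is at the centre, 0.55 m below the top of the plate, so y_c = 4.3 + 0.55 = 4.85 m and h_c = 4.85 × 0.707107 = 3.42947 m.
A = π(0.55)² = 0.950332 m².
Resultant F = γ·h_c·A = 12.3606 × 3.42947 × 0.950332 = 40.2849 kN.
I_c = πr⁴/4 = π × 0.55⁴/4 = 0.0718688 m⁴.
Centre of pressure: y_p = y_c + I_c/(y_c·A) = 4.85 + 0.0718688/(4.85 × 0.950332) = 4.85 + 0.0155928 = 4.86559 m along the plane.
The resultant acts 0.55 + 0.0155928 = 0.565593 m (along the plate) below the hinge at the top edge, so the moment about the hinge is M = F × 0.565593 = 40.2849 × 0.565593 = 22.7849 kN·m.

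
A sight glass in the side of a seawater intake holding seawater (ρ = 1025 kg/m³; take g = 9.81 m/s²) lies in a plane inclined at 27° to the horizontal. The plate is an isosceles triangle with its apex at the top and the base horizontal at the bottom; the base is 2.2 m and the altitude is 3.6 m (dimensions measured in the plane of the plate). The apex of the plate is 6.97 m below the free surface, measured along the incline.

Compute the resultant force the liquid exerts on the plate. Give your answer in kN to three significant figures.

γ = ρg = 1025 × 9.81 / 1000 = 10.05525 kN/m³.
Let θ = 27° be the plate's angle to the horizontal; measure y along the incline from where the plane meets the free surface. Vertical depth h = y·sinθ with sinθ = 0.453990.
With the apex up, the centroid sits 2h/3 = 2 × 3.6/3 = 2.4 m below the apex, so y_c = 6.97 + 2.4 = 9.37 m and h_c = 9.37 × 0.453990 = 4.25389 m.
A = ½ × 2.2 × 3.6 = 3.96 m².
Resultant F = γ·h_c·A = 10.05525 × 4.25389 × 3.96 = 169.385 kN.

F ≈ 169 kN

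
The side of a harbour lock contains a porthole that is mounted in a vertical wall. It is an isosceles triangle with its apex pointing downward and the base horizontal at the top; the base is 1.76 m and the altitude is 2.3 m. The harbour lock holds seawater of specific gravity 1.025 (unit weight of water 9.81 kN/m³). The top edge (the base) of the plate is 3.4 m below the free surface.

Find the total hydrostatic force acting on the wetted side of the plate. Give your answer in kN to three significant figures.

F ≈ 84.8 kN

γ = 1.025 × 9.81 = 10.05525 kN/m³.
With the apex down, the centroid sits h/3 = 2.3/3 = 0.766667 m below the base (the top edge), so the centroid depth is h_c = 3.4 + 0.766667 = 4.16667 m.
A = ½ × 1.76 × 2.3 = 2.024 m².
Resultant F = γ·h_c·A = 10.05525 × 4.16667 × 2.024 = 84.7993 kN.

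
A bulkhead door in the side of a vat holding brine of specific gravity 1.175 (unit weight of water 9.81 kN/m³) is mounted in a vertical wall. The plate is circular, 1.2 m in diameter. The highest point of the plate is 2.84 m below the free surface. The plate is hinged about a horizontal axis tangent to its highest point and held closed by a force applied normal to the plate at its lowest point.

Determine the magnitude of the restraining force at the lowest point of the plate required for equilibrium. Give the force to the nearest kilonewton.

γ = 1.175 × 9.81 = 11.52675 kN/m³.
The centroid is at the centre, 0.6 m below the top of the plate, so the centroid depth is h_c = 2.84 + 0.6 = 3.44 m.
A = π(0.6)² = 1.13097 m².
Resultant F = γ·h_c·A = 11.52675 × 3.44 × 1.13097 = 44.8452 kN.
I_c = πr⁴/4 = π × 0.6⁴/4 = 0.101788 m⁴.
Centre of pressure: y_p = y_c + I_c/(y_c·A) = 3.44 + 0.101788/(3.44 × 1.13097) = 3.44 + 0.026163 = 3.46616 m along the plane.
The resultant acts 0.6 + 0.026163 = 0.626163 m (along the plate) below the hinge at the top edge, so the moment about the hinge is M = F × 0.626163 = 44.8452 × 0.626163 = 28.0804 kN·m.
A normal force at the bottom, 1.2 m from the hinge, must supply this moment: P = 28.0804/1.2 = 23.4003 kN.

P ≈ 23 kN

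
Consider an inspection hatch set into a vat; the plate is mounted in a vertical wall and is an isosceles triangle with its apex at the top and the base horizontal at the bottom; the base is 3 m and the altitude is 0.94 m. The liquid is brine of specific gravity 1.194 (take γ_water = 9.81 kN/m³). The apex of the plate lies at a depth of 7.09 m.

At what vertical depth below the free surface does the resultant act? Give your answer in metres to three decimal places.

γ = 1.194 × 9.81 = 11.71314 kN/m³.
With the apex up, the centroid sits 2h/3 = 2 × 0.94/3 = 0.626667 m below the apex, so the centroid depth is h_c = 7.09 + 0.626667 = 7.71667 m.
A = ½ × 3 × 0.94 = 1.41 m².
Resultant F = γ·h_c·A = 11.71314 × 7.71667 × 1.41 = 127.445 kN.
I_c = b·h³/36 = 3 × 0.94³/36 = 0.0692153 m⁴.
Centre of pressure: y_p = y_c + I_c/(y_c·A) = 7.71667 + 0.0692153/(7.71667 × 1.41) = 7.71667 + 0.00636141 = 7.72303 m along the plane.

h_p = 7.723 m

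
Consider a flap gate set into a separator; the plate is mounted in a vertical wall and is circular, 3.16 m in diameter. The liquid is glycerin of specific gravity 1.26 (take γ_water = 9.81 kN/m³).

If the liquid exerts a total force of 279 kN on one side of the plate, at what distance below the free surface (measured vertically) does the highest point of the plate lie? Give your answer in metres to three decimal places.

γ = 1.26 × 9.81 = 12.3606 kN/m³.
A = π(1.58)² = 7.84267 m².
From F = γ·h_c·A, the centroid depth is h_c = 279/(12.3606 × 7.84267) = 2.87807 m.
The centroid is at the centre, 1.58 m below the top of the plate, so the highest point sits at h_top = 2.87807 − 1.58 = 1.29807 m below the surface.

d_top ≈ 1.298 m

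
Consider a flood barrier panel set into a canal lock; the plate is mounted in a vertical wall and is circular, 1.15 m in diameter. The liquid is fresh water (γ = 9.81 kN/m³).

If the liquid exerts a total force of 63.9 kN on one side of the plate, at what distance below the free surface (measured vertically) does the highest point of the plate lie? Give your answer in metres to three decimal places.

γ = 9.81 kN/m³.
A = π(0.575)² = 1.03869 m².
From F = γ·h_c·A, the centroid depth is h_c = 63.9/(9.81 × 1.03869) = 6.27113 m.
The centroid is at the centre, 0.575 m below the top of the plate, so the highest point sits at h_top = 6.27113 − 0.575 = 5.69613 m below the surface.

d_top ≈ 5.696 m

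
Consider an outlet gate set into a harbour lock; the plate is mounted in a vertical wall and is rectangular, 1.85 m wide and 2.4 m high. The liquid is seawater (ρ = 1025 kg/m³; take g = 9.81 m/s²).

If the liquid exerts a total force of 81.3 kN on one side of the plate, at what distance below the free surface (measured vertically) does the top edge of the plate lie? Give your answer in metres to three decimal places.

γ = ρg = 1025 × 9.81 / 1000 = 10.05525 kN/m³.
A = 1.85 × 2.4 = 4.44 m².
From F = γ·h_c·A, the centroid depth is h_c = 81.3/(10.05525 × 4.44) = 1.82102 m.
The centroid lies 2.4/2 = 1.2 m below the top edge, so the top edge sits at h_top = 1.82102 − 1.2 = 0.62102 m below the surface.

d_top ≈ 0.621 m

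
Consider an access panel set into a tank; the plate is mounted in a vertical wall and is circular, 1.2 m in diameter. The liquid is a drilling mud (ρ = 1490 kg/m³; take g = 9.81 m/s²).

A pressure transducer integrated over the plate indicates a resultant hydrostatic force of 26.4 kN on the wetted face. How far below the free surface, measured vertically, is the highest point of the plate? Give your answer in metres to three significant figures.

d_top ≈ 0.997 m

γ = ρg = 1490 × 9.81 / 1000 = 14.6169 kN/m³.
A = π(0.6)² = 1.13097 m².
From F = γ·h_c·A, the centroid depth is h_c = 26.4/(14.6169 × 1.13097) = 1.59697 m.
The centroid is at the centre, 0.6 m below the top of the plate, so the highest point sits at h_top = 1.59697 − 0.6 = 0.99697 m below the surface.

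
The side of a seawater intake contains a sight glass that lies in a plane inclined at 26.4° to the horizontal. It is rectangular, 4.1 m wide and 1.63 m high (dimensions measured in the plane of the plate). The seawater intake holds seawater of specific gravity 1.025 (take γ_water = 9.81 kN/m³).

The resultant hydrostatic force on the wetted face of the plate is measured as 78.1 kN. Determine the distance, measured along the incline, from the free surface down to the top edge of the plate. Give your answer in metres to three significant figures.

γ = 1.025 × 9.81 = 10.05525 kN/m³.
A = 4.1 × 1.63 = 6.683 m².
From F = γ·h_c·A, the centroid depth is h_c = 78.1/(10.05525 × 6.683) = 1.16222 m.
Let θ = 26.4° be the plate's angle to the horizontal; measure y along the incline from where the plane meets the free surface. Vertical depth h = y·sinθ with sinθ = 0.444635.
Along the incline, y_c = h_c/sinθ = 1.16222/0.444635 = 2.61387 m.
The centroid lies 1.63/2 = 0.815 m below the top edge, so the top edge sits at y_top = 2.61387 − 0.815 = 1.79887 m along the incline.

y_top ≈ 1.80 m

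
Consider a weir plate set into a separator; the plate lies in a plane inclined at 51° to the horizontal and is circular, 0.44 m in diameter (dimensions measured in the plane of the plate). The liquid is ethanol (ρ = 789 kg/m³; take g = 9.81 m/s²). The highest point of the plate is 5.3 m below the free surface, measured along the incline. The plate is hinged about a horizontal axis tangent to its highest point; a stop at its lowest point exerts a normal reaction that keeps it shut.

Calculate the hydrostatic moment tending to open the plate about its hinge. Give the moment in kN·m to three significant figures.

M ≈ 1.12 kN·m

γ = ρg = 789 × 9.81 / 1000 = 7.74009 kN/m³.
Let θ = 51° be the plate's angle to the horizontal; measure y along the incline from where the plane meets the free surface. Vertical depth h = y·sinθ with sinθ = 0.777146.
The centroid is at the centre, 0.22 m below the top of the plate, so y_c = 5.3 + 0.22 = 5.52 m and h_c = 5.52 × 0.777146 = 4.28985 m.
A = π(0.22)² = 0.152053 m².
Resultant F = γ·h_c·A = 7.74009 × 4.28985 × 0.152053 = 5.04874 kN.
I_c = πr⁴/4 = π × 0.22⁴/4 = 0.00183984 m⁴.
Centre of pressure: y_p = y_c + I_c/(y_c·A) = 5.52 + 0.00183984/(5.52 × 0.152053) = 5.52 + 0.00219203 = 5.52219 m along the plane.
The resultant acts 0.22 + 0.00219203 = 0.222192 m (along the plate) below the hinge at the top edge, so the moment about the hinge is M = F × 0.222192 = 5.04874 × 0.222192 = 1.12179 kN·m.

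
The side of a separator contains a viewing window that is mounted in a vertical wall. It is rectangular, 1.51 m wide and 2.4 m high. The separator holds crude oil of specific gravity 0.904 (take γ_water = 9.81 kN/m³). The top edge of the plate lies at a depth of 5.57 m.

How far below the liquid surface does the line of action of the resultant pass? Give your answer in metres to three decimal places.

h_p = 6.841 m

γ = 0.904 × 9.81 = 8.86824 kN/m³.
The centroid lies 2.4/2 = 1.2 m below the top edge, so the centroid depth is h_c = 5.57 + 1.2 = 6.77 m.
A = 1.51 × 2.4 = 3.624 m².
Resultant F = γ·h_c·A = 8.86824 × 6.77 × 3.624 = 217.578 kN.
I_c = b·h³/12 = 1.51 × 2.4³/12 = 1.73952 m⁴.
Centre of pressure: y_p = y_c + I_c/(y_c·A) = 6.77 + 1.73952/(6.77 × 3.624) = 6.77 + 0.070901 = 6.8409 m along the plane.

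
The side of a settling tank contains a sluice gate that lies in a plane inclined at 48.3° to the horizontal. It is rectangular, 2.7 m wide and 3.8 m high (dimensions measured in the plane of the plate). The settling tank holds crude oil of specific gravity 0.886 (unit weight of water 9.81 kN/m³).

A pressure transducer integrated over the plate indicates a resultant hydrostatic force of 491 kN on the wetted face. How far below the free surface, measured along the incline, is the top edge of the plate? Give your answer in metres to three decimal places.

y_top ≈ 5.474 m

γ = 0.886 × 9.81 = 8.69166 kN/m³.
A = 2.7 × 3.8 = 10.26 m².
From F = γ·h_c·A, the centroid depth is h_c = 491/(8.69166 × 10.26) = 5.50594 m.
Let θ = 48.3° be the plate's angle to the horizontal; measure y along the incline from where the plane meets the free surface. Vertical depth h = y·sinθ with sinθ = 0.746638.
Along the incline, y_c = h_c/sinθ = 5.50594/0.746638 = 7.37431 m.
The centroid lies 3.8/2 = 1.9 m below the top edge, so the top edge sits at y_top = 7.37431 − 1.9 = 5.47431 m along the incline.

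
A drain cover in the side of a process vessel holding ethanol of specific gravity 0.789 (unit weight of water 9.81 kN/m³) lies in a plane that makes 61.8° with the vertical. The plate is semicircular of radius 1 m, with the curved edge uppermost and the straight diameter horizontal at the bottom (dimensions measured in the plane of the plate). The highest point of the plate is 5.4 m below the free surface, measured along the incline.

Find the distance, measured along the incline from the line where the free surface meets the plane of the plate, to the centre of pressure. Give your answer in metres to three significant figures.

y_p = 5.99 m

γ = 0.789 × 9.81 = 7.74009 kN/m³.
The plate makes 61.8° with the vertical, i.e. θ = 90° − 61.8° = 28.2° to the horizontal. Measuring y along the incline from the free-surface line, vertical depth h = y·sinθ with sinθ = 0.472551.
The centroid lies 4r/(3π) = 0.424413 m above the diameter, so r − 4r/(3π) = 1 − 0.424413 = 0.575587 m below the topmost point, so y_c = 5.4 + 0.575587 = 5.97559 m and h_c = 5.97559 × 0.472551 = 2.82377 m.
A = πr²/2 = π × 1²/2 = 1.5708 m².
Resultant F = γ·h_c·A = 7.74009 × 2.82377 × 1.5708 = 34.3318 kN.
I_c = (π/8 − 8/(9π))·r⁴ = 0.109757 × 1⁴ = 0.109757 m⁴.
Centre of pressure: y_p = y_c + I_c/(y_c·A) = 5.97559 + 0.109757/(5.97559 × 1.5708) = 5.97559 + 0.0116931 = 5.98728 m along the plane.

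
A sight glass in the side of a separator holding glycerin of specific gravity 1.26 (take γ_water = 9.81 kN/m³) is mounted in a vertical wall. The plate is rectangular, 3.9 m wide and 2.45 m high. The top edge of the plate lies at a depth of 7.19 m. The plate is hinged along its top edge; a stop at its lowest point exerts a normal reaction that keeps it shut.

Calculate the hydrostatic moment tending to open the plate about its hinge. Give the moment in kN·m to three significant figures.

M ≈ 1280 kN·m

γ = 1.26 × 9.81 = 12.3606 kN/m³.
The centroid lies 2.45/2 = 1.225 m below the top edge, so the centroid depth is h_c = 7.19 + 1.225 = 8.415 m.
A = 3.9 × 2.45 = 9.555 m².
Resultant F = γ·h_c·A = 12.3606 × 8.415 × 9.555 = 993.858 kN.
I_c = b·h³/12 = 3.9 × 2.45³/12 = 4.77949 m⁴.
Centre of pressure: y_p = y_c + I_c/(y_c·A) = 8.415 + 4.77949/(8.415 × 9.555) = 8.415 + 0.0594425 = 8.47444 m along the plane.
The resultant acts 1.225 + 0.0594425 = 1.28444 m (along the plate) below the hinge at the top edge, so the moment about the hinge is M = F × 1.28444 = 993.858 × 1.28444 = 1276.55 kN·m.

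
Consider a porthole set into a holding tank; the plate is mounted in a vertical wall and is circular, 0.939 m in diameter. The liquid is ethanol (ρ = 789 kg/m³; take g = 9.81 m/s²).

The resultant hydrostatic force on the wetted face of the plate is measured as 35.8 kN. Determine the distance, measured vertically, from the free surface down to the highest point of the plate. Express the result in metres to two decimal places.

γ = ρg = 789 × 9.81 / 1000 = 7.74009 kN/m³.
A = π(0.4695)² = 0.692502 m².
From F = γ·h_c·A, the centroid depth is h_c = 35.8/(7.74009 × 0.692502) = 6.67907 m.
The centroid is at the centre, 0.4695 m below the top of the plate, so the highest point sits at h_top = 6.67907 − 0.4695 = 6.20957 m below the surface.

d_top ≈ 6.21 m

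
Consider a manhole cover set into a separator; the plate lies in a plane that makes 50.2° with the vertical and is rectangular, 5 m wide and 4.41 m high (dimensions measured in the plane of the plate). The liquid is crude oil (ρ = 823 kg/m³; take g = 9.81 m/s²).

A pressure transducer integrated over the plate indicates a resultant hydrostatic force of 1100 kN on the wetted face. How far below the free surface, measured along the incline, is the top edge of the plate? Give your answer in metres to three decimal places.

γ = ρg = 823 × 9.81 / 1000 = 8.07363 kN/m³.
A = 5 × 4.41 = 22.05 m².
From F = γ·h_c·A, the centroid depth is h_c = 1100/(8.07363 × 22.05) = 6.17896 m.
The plate makes 50.2° with the vertical, i.e. θ = 90° − 50.2° = 39.8° to the horizontal. Measuring y along the incline from the free-surface line, vertical depth h = y·sinθ with sinθ = 0.640110.
Along the incline, y_c = h_c/sinθ = 6.17896/0.640110 = 9.65297 m.
The centroid lies 4.41/2 = 2.205 m below the top edge, so the top edge sits at y_top = 9.65297 − 2.205 = 7.44797 m along the incline.

y_top ≈ 7.448 m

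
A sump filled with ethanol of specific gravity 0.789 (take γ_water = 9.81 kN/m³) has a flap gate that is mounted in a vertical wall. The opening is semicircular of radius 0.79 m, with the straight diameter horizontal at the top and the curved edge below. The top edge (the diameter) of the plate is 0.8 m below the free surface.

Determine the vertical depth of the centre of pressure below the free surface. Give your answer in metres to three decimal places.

γ = 0.789 × 9.81 = 7.74009 kN/m³.
The centroid of a semicircle lies 4r/(3π) = 0.335286 m from the diameter, here below the top edge, so the centroid depth is h_c = 0.8 + 0.335286 = 1.13529 m.
A = πr²/2 = π × 0.79²/2 = 0.980334 m².
Resultant F = γ·h_c·A = 7.74009 × 1.13529 × 0.980334 = 8.61444 kN.
I_c = (π/8 − 8/(9π))·r⁴ = 0.109757 × 0.79⁴ = 0.0427504 m⁴.
Centre of pressure: y_p = y_c + I_c/(y_c·A) = 1.13529 + 0.0427504/(1.13529 × 0.980334) = 1.13529 + 0.0384113 = 1.1737 m along the plane.

h_p = 1.174 m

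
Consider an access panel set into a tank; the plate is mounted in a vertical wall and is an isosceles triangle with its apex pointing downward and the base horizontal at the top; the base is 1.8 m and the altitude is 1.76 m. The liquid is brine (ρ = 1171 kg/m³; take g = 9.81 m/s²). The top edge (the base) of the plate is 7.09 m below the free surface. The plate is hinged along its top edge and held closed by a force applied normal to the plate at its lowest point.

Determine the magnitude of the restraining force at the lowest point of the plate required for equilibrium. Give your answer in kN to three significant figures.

γ = ρg = 1171 × 9.81 / 1000 = 11.48751 kN/m³.
With the apex down, the centroid sits h/3 = 1.76/3 = 0.586667 m below the base (the top edge), so the centroid depth is h_c = 7.09 + 0.586667 = 7.67667 m.
A = ½ × 1.8 × 1.76 = 1.584 m².
Resultant F = γ·h_c·A = 11.48751 × 7.67667 × 1.584 = 139.686 kN.
I_c = b·h³/36 = 1.8 × 1.76³/36 = 0.272589 m⁴.
Centre of pressure: y_p = y_c + I_c/(y_c·A) = 7.67667 + 0.272589/(7.67667 × 1.584) = 7.67667 + 0.0224171 = 7.69909 m along the plane.
The resultant acts 0.586667 + 0.0224171 = 0.609084 m (along the plate) below the hinge at the top edge, so the moment about the hinge is M = F × 0.609084 = 139.686 × 0.609084 = 85.0805 kN·m.
A normal force at the bottom, 1.76 m from the hinge, must supply this moment: P = 85.0805/1.76 = 48.3412 kN.

P ≈ 48.3 kN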